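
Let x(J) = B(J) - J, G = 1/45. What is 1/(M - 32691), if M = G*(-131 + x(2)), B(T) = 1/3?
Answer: -135/4413683 ≈ -3.0587e-5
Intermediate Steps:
B(T) = ⅓
G = 1/45 ≈ 0.022222
x(J) = ⅓ - J
M = -398/135 (M = (-131 + (⅓ - 1*2))/45 = (-131 + (⅓ - 2))/45 = (-131 - 5/3)/45 = (1/45)*(-398/3) = -398/135 ≈ -2.9481)
1/(M - 32691) = 1/(-398/135 - 32691) = 1/(-4413683/135) = -135/4413683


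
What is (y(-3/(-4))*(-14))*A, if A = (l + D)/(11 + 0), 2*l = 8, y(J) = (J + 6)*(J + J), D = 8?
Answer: -1701/11 ≈ -154.64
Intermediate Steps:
y(J) = 2*J*(6 + J) (y(J) = (6 + J)*(2*J) = 2*J*(6 + J))
l = 4 (l = (½)*8 = 4)
A = 12/11 (A = (4 + 8)/(11 + 0) = 12/11 ≈ 1.0909)
(y(-3/(-4))*(-14))*A = ((2*(-3/(-4))*(6 - 3/(-4)))*(-14))*(12/11) = ((2*(-3*(-¼))*(6 - 3*(-¼)))*(-14))*(12/11) = ((2*(¾)*(6 + ¾))*(-14))*(12/11) = ((2*(¾)*(27/4))*(-14))*(12/11) = ((81/8)*(-14))*(12/11) = -567/4*12/11 = -1701/11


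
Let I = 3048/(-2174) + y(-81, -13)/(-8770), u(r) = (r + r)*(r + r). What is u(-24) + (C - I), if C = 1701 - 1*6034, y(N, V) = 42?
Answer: -9664512788/4766495 ≈ -2027.6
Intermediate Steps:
u(r) = 4*r² (u(r) = (2*r)*(2*r) = 4*r²)
C = -4333 (C = 1701 - 6034 = -4333)
I = -6705567/4766495 (I = 3048/(-2174) + 42/(-8770) = 3048*(-1/2174) + 42*(-1/8770) = -1524/1087 - 21/4385 = -6705567/4766495 ≈ -1.4068)
u(-24) + (C - I) = 4*(-24)² + (-4333 - 1*(-6705567/4766495)) = 4*576 + (-4333 + 6705567/4766495) = 2304 - 20646517268/4766495 = -9664512788/4766495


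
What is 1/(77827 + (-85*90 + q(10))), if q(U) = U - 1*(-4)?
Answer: 1/70191 ≈ 1.4247e-5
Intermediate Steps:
q(U) = 4 + U (q(U) = U + 4 = 4 + U)
1/(77827 + (-85*90 + q(10))) = 1/(77827 + (-85*90 + (4 + 10))) = 1/(77827 + (-7650 + 14)) = 1/(77827 - 7636) = 1/70191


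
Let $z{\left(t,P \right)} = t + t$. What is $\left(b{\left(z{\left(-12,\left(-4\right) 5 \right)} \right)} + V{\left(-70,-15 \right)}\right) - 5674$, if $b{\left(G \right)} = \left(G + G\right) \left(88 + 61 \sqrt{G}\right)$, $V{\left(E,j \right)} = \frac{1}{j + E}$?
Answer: $- \frac{841331}{85} - 5856 i \sqrt{6} \approx -9898.0 - 14344.0 i$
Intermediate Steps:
$z{\left(t,P \right)} = 2 t$
$V{\left(E,j \right)} = \frac{1}{E + j}$
$b{\left(G \right)} = 2 G \left(88 + 61 \sqrt{G}\right)$
$\left(b{\left(z{\left(-12,\left(-4\right) 5 \right)} \right)} + V{\left(-70,-15 \right)}\right) - 5674 = \left(\left(122 \left(2 \left(-12\right)\right)^{\frac{3}{2}} + 176 \cdot 2 \left(-12\right)\right) + \frac{1}{-70 - 15}\right) - 5674 = \left(\left(122 \left(-24\right)^{\frac{3}{2}} + 176 \left(-24\right)\right) + \frac{1}{-85}\right) - 5674 = \left(\left(122 \left(- 48 i \sqrt{6}\right) - 4224\right) - \frac{1}{85}\right) - 5674 = \left(\left(- 5856 i \sqrt{6} - 4224\right) - \frac{1}{85}\right) - 5674 = \left(\left(-4224 - 5856 i \sqrt{6}\right) - \frac{1}{85}\right) - 5674 = \left(- \frac{359041}{85} - 5856 i \sqrt{6}\right) - 5674 = - \frac{841331}{85} - 5856 i \sqrt{6}$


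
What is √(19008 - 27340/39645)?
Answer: 2*√33193649321/2643 ≈ 137.87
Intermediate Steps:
√(19008 - 27340/39645) = √(19008 - 27340*1/39645) = √(19008 - 5468/7929) = √(150708964/7929) = 2*√33193649321/2643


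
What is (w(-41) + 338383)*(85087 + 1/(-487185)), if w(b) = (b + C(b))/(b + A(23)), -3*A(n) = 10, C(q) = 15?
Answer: 1865597924483341598/64795605 ≈ 2.8792e+10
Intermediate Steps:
A(n) = -10/3 (A(n) = -⅓*10 = -10/3)
w(b) = (15 + b)/(-10/3 + b) (w(b) = (b + 15)/(b - 10/3) = (15 + b)/(-10/3 + b))
(w(-41) + 338383)*(85087 + 1/(-487185)) = (3*(15 - 41)/(-10 + 3*(-41)) + 338383)*(85087 + 1/(-487185)) = (3*(-26)/(-10 - 123) + 338383)*(85087 - 1/487185) = (3*(-26)/(-133) + 338383)*(41453110094/487185) = (3*(-1/133)*(-26) + 338383)*(41453110094/487185) = (78/133 + 338383)*(41453110094/487185) = (45005017/133)*(41453110094/487185) = 1865597924483341598/64795605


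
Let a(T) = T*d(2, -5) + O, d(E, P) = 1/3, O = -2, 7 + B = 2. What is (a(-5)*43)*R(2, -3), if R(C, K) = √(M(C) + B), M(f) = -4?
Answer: -473*I ≈ -473.0*I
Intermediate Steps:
B = -5 (B = -7 + 2 = -5)
d(E, P) = ⅓ (d(E, P) = 1*(⅓) = ⅓)
R(C, K) = 3*I (R(C, K) = √(-4 - 5) = √(-9) = 3*I)
a(T) = -2 + T/3 (a(T) = T*(⅓) - 2 = T/3 - 2 = -2 + T/3)
(a(-5)*43)*R(2, -3) = ((-2 + (⅓)*(-5))*43)*(3*I) = ((-2 - 5/3)*43)*(3*I) = (-11/3*43)*(3*I) = -473*I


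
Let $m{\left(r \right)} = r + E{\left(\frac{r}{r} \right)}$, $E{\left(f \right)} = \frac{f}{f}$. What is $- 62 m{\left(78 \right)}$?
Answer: $-4898$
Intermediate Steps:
$E{\left(f \right)} = 1$
$m{\left(r \right)} = 1 + r$ ($m{\left(r \right)} = r + 1 = 1 + r$)
$- 62 m{\left(78 \right)} = - 62 \left(1 + 78\right) = \left(-62\right) 79 = -4898$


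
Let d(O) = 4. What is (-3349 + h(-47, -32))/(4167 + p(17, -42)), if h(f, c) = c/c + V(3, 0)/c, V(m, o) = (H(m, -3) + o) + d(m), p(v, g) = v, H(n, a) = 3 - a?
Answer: -53573/66944 ≈ -0.80027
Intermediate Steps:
V(m, o) = 10 + o (V(m, o) = ((3 - 1*(-3)) + o) + 4 = ((3 + 3) + o) + 4 = (6 + o) + 4 = 10 + o)
h(f, c) = 1 + 10/c (h(f, c) = c/c + (10 + 0)/c = 1 + 10/c)
(-3349 + h(-47, -32))/(4167 + p(17, -42)) = (-3349 + (10 - 32)/(-32))/(4167 + 17) = (-3349 - 1/32*(-22))/4184 = (-3349 + 11/16)*(1/4184) = -53573/16*1/4184 = -53573/66944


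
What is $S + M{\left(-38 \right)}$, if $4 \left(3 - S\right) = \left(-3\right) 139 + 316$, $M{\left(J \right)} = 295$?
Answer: $\frac{1293}{4} \approx 323.25$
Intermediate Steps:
$S = \frac{113}{4}$ ($S = 3 - \frac{\left(-3\right) 139 + 316}{4} = 3 - \frac{-417 + 316}{4} = 3 - - \frac{101}{4} = 3 + \frac{101}{4} = \frac{113}{4} \approx 28.25$)
$S + M{\left(-38 \right)} = \frac{113}{4} + 295 = \frac{1293}{4}$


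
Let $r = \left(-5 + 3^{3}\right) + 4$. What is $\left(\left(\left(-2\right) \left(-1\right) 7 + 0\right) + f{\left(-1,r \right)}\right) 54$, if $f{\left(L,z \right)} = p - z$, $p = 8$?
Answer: $-216$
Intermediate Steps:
$r = 26$ ($r = \left(-5 + 27\right) + 4 = 22 + 4 = 26$)
$f{\left(L,z \right)} = 8 - z$
$\left(\left(\left(-2\right) \left(-1\right) 7 + 0\right) + f{\left(-1,r \right)}\right) 54 = \left(\left(\left(-2\right) \left(-1\right) 7 + 0\right) + \left(8 - 26\right)\right) 54 = \left(\left(2 \cdot 7 + 0\right) + \left(8 - 26\right)\right) 54 = \left(\left(14 + 0\right) - 18\right) 54 = \left(14 - 18\right) 54 = \left(-4\right) 54 = -216$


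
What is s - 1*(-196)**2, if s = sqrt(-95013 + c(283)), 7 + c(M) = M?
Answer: -38416 + I*sqrt(94737) ≈ -38416.0 + 307.79*I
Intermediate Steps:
c(M) = -7 + M
s = I*sqrt(94737) (s = sqrt(-95013 + (-7 + 283)) = sqrt(-95013 + 276) = sqrt(-94737) = I*sqrt(94737) ≈ 307.79*I)
s - 1*(-196)**2 = I*sqrt(94737) - 1*(-196)**2 = I*sqrt(94737) - 1*38416 = I*sqrt(94737) - 38416 = -38416 + I*sqrt(94737)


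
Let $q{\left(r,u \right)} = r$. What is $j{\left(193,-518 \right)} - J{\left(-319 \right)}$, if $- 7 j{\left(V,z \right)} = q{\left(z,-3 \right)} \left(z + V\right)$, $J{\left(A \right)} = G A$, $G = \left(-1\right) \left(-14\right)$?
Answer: $-19584$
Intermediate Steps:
$G = 14$
$J{\left(A \right)} = 14 A$
$j{\left(V,z \right)} = - \frac{z \left(V + z\right)}{7}$ ($j{\left(V,z \right)} = - \frac{z \left(z + V\right)}{7} = - \frac{z \left(V + z\right)}{7}$)
$j{\left(193,-518 \right)} - J{\left(-319 \right)} = \left(- \frac{1}{7}\right) \left(-518\right) \left(193 - 518\right) - 14 \left(-319\right) = \left(- \frac{1}{7}\right) \left(-518\right) \left(-325\right) - -4466 = -24050 + 4466 = -19584$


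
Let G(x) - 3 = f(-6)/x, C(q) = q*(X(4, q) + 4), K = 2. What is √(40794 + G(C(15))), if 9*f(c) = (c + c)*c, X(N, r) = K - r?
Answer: √82613805/45 ≈ 201.98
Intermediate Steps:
X(N, r) = 2 - r
f(c) = 2*c²/9 (f(c) = ((c + c)*c)/9 = ((2*c)*c)/9 = (2*c²)/9 = 2*c²/9)
C(q) = q*(6 - q) (C(q) = q*((2 - q) + 4) = q*(6 - q))
G(x) = 3 + 8/x (G(x) = 3 + ((2/9)*(-6)²)/x = 3 + ((2/9)*36)/x = 3 + 8/x)
√(40794 + G(C(15))) = √(40794 + (3 + 8/((15*(6 - 1*15))))) = √(40794 + (3 + 8/((15*(6 - 15))))) = √(40794 + (3 + 8/((15*(-9))))) = √(40794 + (3 + 8/(-135))) = √(40794 + (3 + 8*(-1/135))) = √(40794 + (3 - 8/135)) = √(40794 + 397/135) = √(5507587/135) = √82613805/45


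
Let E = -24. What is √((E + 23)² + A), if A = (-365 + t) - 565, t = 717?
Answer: 2*I*√53 ≈ 14.56*I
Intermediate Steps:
A = -213 (A = (-365 + 717) - 565 = 352 - 565 = -213)
√((E + 23)² + A) = √((-24 + 23)² - 213) = √((-1)² - 213) = √(1 - 213) = √(-212) = 2*I*√53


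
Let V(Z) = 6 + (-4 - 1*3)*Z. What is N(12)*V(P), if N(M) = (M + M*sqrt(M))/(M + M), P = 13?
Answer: -85/2 - 85*sqrt(3) ≈ -189.72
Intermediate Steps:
V(Z) = 6 - 7*Z (V(Z) = 6 + (-4 - 3)*Z = 6 - 7*Z)
N(M) = (M + M**(3/2))/(2*M) (N(M) = (M + M**(3/2))/((2*M)) = (M + M**(3/2))*(1/(2*M)) = (M + M**(3/2))/(2*M))
N(12)*V(P) = (1/2 + sqrt(12)/2)*(6 - 7*13) = (1/2 + (2*sqrt(3))/2)*(6 - 91) = (1/2 + sqrt(3))*(-85) = -85/2 - 85*sqrt(3)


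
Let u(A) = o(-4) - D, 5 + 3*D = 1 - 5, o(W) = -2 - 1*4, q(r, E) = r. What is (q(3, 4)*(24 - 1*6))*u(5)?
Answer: -162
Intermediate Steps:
o(W) = -6 (o(W) = -2 - 4 = -6)
D = -3 (D = -5/3 + (1 - 5)/3 = -5/3 + (1/3)*(-4) = -5/3 - 4/3 = -3)
u(A) = -3 (u(A) = -6 - 1*(-3) = -6 + 3 = -3)
(q(3, 4)*(24 - 1*6))*u(5) = (3*(24 - 1*6))*(-3) = (3*(24 - 6))*(-3) = (3*18)*(-3) = 54*(-3) = -162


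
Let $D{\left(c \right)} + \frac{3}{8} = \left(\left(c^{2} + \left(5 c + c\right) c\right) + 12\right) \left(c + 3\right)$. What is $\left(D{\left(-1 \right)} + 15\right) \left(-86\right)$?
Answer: $- \frac{18103}{4} \approx -4525.8$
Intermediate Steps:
$D{\left(c \right)} = - \frac{3}{8} + \left(3 + c\right) \left(12 + 7 c^{2}\right)$ ($D{\left(c \right)} = - \frac{3}{8} + \left(\left(c^{2} + \left(5 c + c\right) c\right) + 12\right) \left(c + 3\right) = - \frac{3}{8} + \left(\left(c^{2} + 6 c c\right) + 12\right) \left(3 + c\right) = - \frac{3}{8} + \left(\left(c^{2} + 6 c^{2}\right) + 12\right) \left(3 + c\right) = - \frac{3}{8} + \left(7 c^{2} + 12\right) \left(3 + c\right) = - \frac{3}{8} + \left(12 + 7 c^{2}\right) \left(3 + c\right) = - \frac{3}{8} + \left(3 + c\right) \left(12 + 7 c^{2}\right)$)
$\left(D{\left(-1 \right)} + 15\right) \left(-86\right) = \left(\left(\frac{285}{8} + 7 \left(-1\right)^{3} + 12 \left(-1\right) + 21 \left(-1\right)^{2}\right) + 15\right) \left(-86\right) = \left(\left(\frac{285}{8} + 7 \left(-1\right) - 12 + 21 \cdot 1\right) + 15\right) \left(-86\right) = \left(\left(\frac{285}{8} - 7 - 12 + 21\right) + 15\right) \left(-86\right) = \left(\frac{301}{8} + 15\right) \left(-86\right) = \frac{421}{8} \left(-86\right) = - \frac{18103}{4}$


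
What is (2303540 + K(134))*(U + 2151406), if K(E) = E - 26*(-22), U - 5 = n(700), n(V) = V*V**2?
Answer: 795313758191106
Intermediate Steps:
n(V) = V**3
U = 343000005 (U = 5 + 700**3 = 5 + 343000000 = 343000005)
K(E) = 572 + E (K(E) = E + 572 = 572 + E)
(2303540 + K(134))*(U + 2151406) = (2303540 + (572 + 134))*(343000005 + 2151406) = (2303540 + 706)*345151411 = 2304246*345151411 = 795313758191106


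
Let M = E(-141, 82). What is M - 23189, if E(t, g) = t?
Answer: -23330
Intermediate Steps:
M = -141
M - 23189 = -141 - 23189 = -23330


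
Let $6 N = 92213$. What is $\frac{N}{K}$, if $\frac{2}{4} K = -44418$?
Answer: $- \frac{8383}{48456} \approx -0.173$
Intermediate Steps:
$N = \frac{92213}{6}$ ($N = \frac{1}{6} \cdot 92213 = \frac{92213}{6} \approx 15369.0$)
$K = -88836$ ($K = 2 \left(-44418\right) = -88836$)
$\frac{N}{K} = \frac{92213}{6 \left(-88836\right)} = \frac{92213}{6} \left(- \frac{1}{88836}\right) = - \frac{8383}{48456}$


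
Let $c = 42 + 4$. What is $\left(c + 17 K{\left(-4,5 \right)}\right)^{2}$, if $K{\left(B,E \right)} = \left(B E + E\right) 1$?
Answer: $43681$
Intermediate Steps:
$K{\left(B,E \right)} = E + B E$ ($K{\left(B,E \right)} = \left(E + B E\right) 1 = E + B E$)
$c = 46$
$\left(c + 17 K{\left(-4,5 \right)}\right)^{2} = \left(46 + 17 \cdot 5 \left(1 - 4\right)\right)^{2} = \left(46 + 17 \cdot 5 \left(-3\right)\right)^{2} = \left(46 + 17 \left(-15\right)\right)^{2} = \left(46 - 255\right)^{2} = \left(-209\right)^{2} = 43681$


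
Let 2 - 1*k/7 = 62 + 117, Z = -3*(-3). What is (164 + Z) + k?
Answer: -1066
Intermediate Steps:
Z = 9
k = -1239 (k = 14 - 7*(62 + 117) = 14 - 7*179 = 14 - 1253 = -1239)
(164 + Z) + k = (164 + 9) - 1239 = 173 - 1239 = -1066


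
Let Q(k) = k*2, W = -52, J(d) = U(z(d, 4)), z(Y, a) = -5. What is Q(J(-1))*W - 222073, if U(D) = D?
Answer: -221553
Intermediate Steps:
J(d) = -5
W = -52 (W = -26*2 = -52)
Q(k) = 2*k
Q(J(-1))*W - 222073 = (2*(-5))*(-52) - 222073 = -10*(-52) - 222073 = 520 - 222073 = -221553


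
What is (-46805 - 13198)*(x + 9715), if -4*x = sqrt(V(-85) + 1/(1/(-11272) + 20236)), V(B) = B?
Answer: -582929145 + 20001*I*sqrt(4422521685264747933)/304133588 ≈ -5.8293e+8 + 1.383e+5*I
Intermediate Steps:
x = -I*sqrt(4422521685264747933)/912400764 (x = -sqrt(-85 + 1/(1/(-11272) + 20236))/4 = -sqrt(-85 + 1/(-1/11272 + 20236))/4 = -sqrt(-85 + 1/(228100191/11272))/4 = -sqrt(-85 + 11272/228100191)/4 = -I*sqrt(4422521685264747933)/912400764 ≈ -2.3049*I)
(-46805 - 13198)*(x + 9715) = (-46805 - 13198)*(-I*sqrt(4422521685264747933)/912400764 + 9715) = -60003*(9715 - I*sqrt(4422521685264747933)/912400764) = -582929145 + 20001*I*sqrt(4422521685264747933)/304133588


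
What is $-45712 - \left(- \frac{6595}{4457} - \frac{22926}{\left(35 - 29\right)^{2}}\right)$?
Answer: $- \frac{1205360537}{26742} \approx -45074.0$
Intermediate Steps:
$-45712 - \left(- \frac{6595}{4457} - \frac{22926}{\left(35 - 29\right)^{2}}\right) = -45712 - \left(- \frac{6595}{4457} - \frac{22926}{6^{2}}\right) = -45712 + \left(\frac{6595}{4457} + \frac{22926}{36}\right) = -45712 + \left(\frac{6595}{4457} + 22926 \cdot \frac{1}{36}\right) = -45712 + \left(\frac{6595}{4457} + \frac{3821}{6}\right) = -45712 + \frac{17069767}{26742} = - \frac{1205360537}{26742}$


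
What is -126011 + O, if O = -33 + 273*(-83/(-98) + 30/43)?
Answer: -75624637/602 ≈ -1.2562e+5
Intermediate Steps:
O = 233985/602 (O = -33 + 273*(-83*(-1/98) + 30*(1/43)) = -33 + 273*(83/98 + 30/43) = -33 + 273*(6509/4214) = -33 + 253851/602 = 233985/602 ≈ 388.68)
-126011 + O = -126011 + 233985/602 = -75624637/602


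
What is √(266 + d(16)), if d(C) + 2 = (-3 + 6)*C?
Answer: 2*√78 ≈ 17.664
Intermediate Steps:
d(C) = -2 + 3*C (d(C) = -2 + (-3 + 6)*C = -2 + 3*C)
√(266 + d(16)) = √(266 + (-2 + 3*16)) = √(266 + (-2 + 48)) = √(266 + 46) = √312 = 2*√78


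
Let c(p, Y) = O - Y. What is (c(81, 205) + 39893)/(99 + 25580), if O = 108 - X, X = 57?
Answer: 39739/25679 ≈ 1.5475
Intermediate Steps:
O = 51 (O = 108 - 1*57 = 108 - 57 = 51)
c(p, Y) = 51 - Y
(c(81, 205) + 39893)/(99 + 25580) = ((51 - 1*205) + 39893)/(99 + 25580) = ((51 - 205) + 39893)/25679 = (-154 + 39893)*(1/25679) = 39739*(1/25679) = 39739/25679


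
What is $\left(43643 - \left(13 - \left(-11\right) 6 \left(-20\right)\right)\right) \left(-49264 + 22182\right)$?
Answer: $-1217335900$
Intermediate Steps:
$\left(43643 - \left(13 - \left(-11\right) 6 \left(-20\right)\right)\right) \left(-49264 + 22182\right) = \left(43643 - -1307\right) \left(-27082\right) = \left(43643 + \left(1320 - 13\right)\right) \left(-27082\right) = \left(43643 + 1307\right) \left(-27082\right) = 44950 \left(-27082\right) = -1217335900$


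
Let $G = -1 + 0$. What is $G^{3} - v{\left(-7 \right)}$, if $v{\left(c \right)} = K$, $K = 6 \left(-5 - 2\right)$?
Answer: $41$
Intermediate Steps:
$K = -42$ ($K = 6 \left(-7\right) = -42$)
$G = -1$
$v{\left(c \right)} = -42$
$G^{3} - v{\left(-7 \right)} = \left(-1\right)^{3} - -42 = -1 + 42 = 41$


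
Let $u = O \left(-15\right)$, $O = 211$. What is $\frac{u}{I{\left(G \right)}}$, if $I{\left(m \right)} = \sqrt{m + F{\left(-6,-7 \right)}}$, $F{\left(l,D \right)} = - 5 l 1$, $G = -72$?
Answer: $\frac{1055 i \sqrt{42}}{14} \approx 488.37 i$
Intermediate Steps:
$F{\left(l,D \right)} = - 5 l$
$I{\left(m \right)} = \sqrt{30 + m}$ ($I{\left(m \right)} = \sqrt{m - -30} = \sqrt{m + 30} = \sqrt{30 + m}$)
$u = -3165$ ($u = 211 \left(-15\right) = -3165$)
$\frac{u}{I{\left(G \right)}} = - \frac{3165}{\sqrt{30 - 72}} = - \frac{3165}{\sqrt{-42}} = - \frac{3165}{i \sqrt{42}} = - 3165 \left(- \frac{i \sqrt{42}}{42}\right) = \frac{1055 i \sqrt{42}}{14}$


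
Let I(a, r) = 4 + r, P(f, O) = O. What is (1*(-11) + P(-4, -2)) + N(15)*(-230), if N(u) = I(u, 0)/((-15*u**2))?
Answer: -8591/675 ≈ -12.727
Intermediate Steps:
N(u) = -4/(15*u**2) (N(u) = (4 + 0)/((-15*u**2)) = 4*(-1/(15*u**2)) = -4/(15*u**2))
(1*(-11) + P(-4, -2)) + N(15)*(-230) = (1*(-11) - 2) - 4/15/15**2*(-230) = (-11 - 2) - 4/15*1/225*(-230) = -13 - 4/3375*(-230) = -13 + 184/675 = -8591/675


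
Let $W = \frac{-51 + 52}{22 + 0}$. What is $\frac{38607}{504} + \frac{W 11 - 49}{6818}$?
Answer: $\frac{6266621}{81816} \approx 76.594$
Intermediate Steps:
$W = \frac{1}{22}$ ($W = 1 \cdot \frac{1}{22} = \frac{1}{22} \approx 0.045455$)
$\frac{38607}{504} + \frac{W 11 - 49}{6818} = \frac{38607}{504} + \frac{\frac{1}{22} \cdot 11 - 49}{6818} = 38607 \cdot \frac{1}{504} + \left(\frac{1}{2} - 49\right) \frac{1}{6818} = \frac{12869}{168} - \frac{97}{13636} = \frac{6266621}{81816}$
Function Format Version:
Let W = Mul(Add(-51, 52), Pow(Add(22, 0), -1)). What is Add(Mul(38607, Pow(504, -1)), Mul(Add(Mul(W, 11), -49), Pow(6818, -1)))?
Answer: Rational(6266621, 81816) ≈ 76.594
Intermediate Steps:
W = Rational(1, 22) (W = Mul(1, Pow(22, -1)) = Mul(1, Rational(1, 22)) = Rational(1, 22) ≈ 0.045455)
Add(Mul(38607, Pow(504, -1)), Mul(Add(Mul(W, 11), -49), Pow(6818, -1))) = Add(Mul(38607, Pow(504, -1)), Mul(Add(Mul(Rational(1, 22), 11), -49), Pow(6818, -1))) = Add(Mul(38607, Rational(1, 504)), Mul(Add(Rational(1, 2), -49), Rational(1, 6818))) = Add(Rational(12869, 168), Mul(Rational(-97, 2), Rational(1, 6818))) = Add(Rational(12869, 168), Rational(-97, 13636)) = Rational(6266621, 81816)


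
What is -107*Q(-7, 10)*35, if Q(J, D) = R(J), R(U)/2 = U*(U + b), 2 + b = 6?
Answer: -157290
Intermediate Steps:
b = 4 (b = -2 + 6 = 4)
R(U) = 2*U*(4 + U) (R(U) = 2*(U*(U + 4)) = 2*(U*(4 + U)) = 2*U*(4 + U))
Q(J, D) = 2*J*(4 + J)
-107*Q(-7, 10)*35 = -214*(-7)*(4 - 7)*35 = -214*(-7)*(-3)*35 = -107*42*35 = -4494*35 = -157290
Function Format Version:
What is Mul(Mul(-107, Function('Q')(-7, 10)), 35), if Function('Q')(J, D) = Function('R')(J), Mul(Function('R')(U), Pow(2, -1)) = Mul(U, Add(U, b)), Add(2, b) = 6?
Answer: -157290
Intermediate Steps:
b = 4 (b = Add(-2, 6) = 4)
Function('R')(U) = Mul(2, U, Add(4, U)) (Function('R')(U) = Mul(2, Mul(U, Add(U, 4))) = Mul(2, Mul(U, Add(4, U))) = Mul(2, U, Add(4, U)))
Function('Q')(J, D) = Mul(2, J, Add(4, J))
Mul(Mul(-107, Function('Q')(-7, 10)), 35) = Mul(Mul(-107, Mul(2, -7, Add(4, -7))), 35) = Mul(Mul(-107, Mul(2, -7, -3)), 35) = Mul(Mul(-107, 42), 35) = Mul(-4494, 35) = -157290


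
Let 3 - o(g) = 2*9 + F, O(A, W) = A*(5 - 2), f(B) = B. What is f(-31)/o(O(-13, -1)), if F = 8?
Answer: 31/23 ≈ 1.3478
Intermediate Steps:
O(A, W) = 3*A (O(A, W) = A*3 = 3*A)
o(g) = -23 (o(g) = 3 - (2*9 + 8) = 3 - (18 + 8) = 3 - 1*26 = 3 - 26 = -23)
f(-31)/o(O(-13, -1)) = -31/(-23) = -31*(-1/23) = 31/23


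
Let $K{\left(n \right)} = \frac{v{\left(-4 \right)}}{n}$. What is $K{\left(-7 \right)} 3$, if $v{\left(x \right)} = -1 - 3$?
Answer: $\frac{12}{7} \approx 1.7143$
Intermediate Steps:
$v{\left(x \right)} = -4$
$K{\left(n \right)} = - \frac{4}{n}$
$K{\left(-7 \right)} 3 = - \frac{4}{-7} \cdot 3 = \left(-4\right) \left(- \frac{1}{7}\right) 3 = \frac{4}{7} \cdot 3 = \frac{12}{7}$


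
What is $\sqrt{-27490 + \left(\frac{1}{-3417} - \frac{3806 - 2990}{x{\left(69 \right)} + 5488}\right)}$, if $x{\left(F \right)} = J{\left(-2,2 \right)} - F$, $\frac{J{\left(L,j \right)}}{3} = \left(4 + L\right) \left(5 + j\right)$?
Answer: $\frac{i \sqrt{9572192321915580531}}{18660237} \approx 165.8 i$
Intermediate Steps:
$J{\left(L,j \right)} = 3 \left(4 + L\right) \left(5 + j\right)$
$x{\left(F \right)} = 42 - F$ ($x{\left(F \right)} = \left(60 + 12 \cdot 2 + 15 \left(-2\right) + 3 \left(-2\right) 2\right) - F = \left(60 + 24 - 30 - 12\right) - F = 42 - F$)
$\sqrt{-27490 + \left(\frac{1}{-3417} - \frac{3806 - 2990}{x{\left(69 \right)} + 5488}\right)} = \sqrt{-27490 + \left(\frac{1}{-3417} - \frac{3806 - 2990}{\left(42 - 69\right) + 5488}\right)} = \sqrt{-27490 - \left(\frac{1}{3417} + \frac{816}{\left(42 - 69\right) + 5488}\right)} = \sqrt{-27490 - \left(\frac{1}{3417} + \frac{816}{-27 + 5488}\right)} = \sqrt{-27490 - \left(\frac{1}{3417} + \frac{816}{5461}\right)} = \sqrt{-27490 - \left(\frac{1}{3417} + 816 \cdot \frac{1}{5461}\right)} = \sqrt{-27490 - \frac{2793733}{18660237}} = \sqrt{- \frac{512972708863}{18660237}} = \frac{i \sqrt{9572192321915580531}}{18660237}$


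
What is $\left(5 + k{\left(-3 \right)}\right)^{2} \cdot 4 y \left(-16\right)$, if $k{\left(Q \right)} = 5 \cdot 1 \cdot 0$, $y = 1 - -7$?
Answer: $-12800$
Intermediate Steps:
$y = 8$ ($y = 1 + 7 = 8$)
$k{\left(Q \right)} = 0$ ($k{\left(Q \right)} = 5 \cdot 0 = 0$)
$\left(5 + k{\left(-3 \right)}\right)^{2} \cdot 4 y \left(-16\right) = \left(5 + 0\right)^{2} \cdot 4 \cdot 8 \left(-16\right) = 5^{2} \cdot 32 \left(-16\right) = 25 \cdot 32 \left(-16\right) = 800 \left(-16\right) = -12800$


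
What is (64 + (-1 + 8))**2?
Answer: 5041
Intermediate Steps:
(64 + (-1 + 8))**2 = (64 + 7)**2 = 71**2 = 5041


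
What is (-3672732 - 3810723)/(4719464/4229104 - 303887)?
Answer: 20931421610/849976857 ≈ 24.626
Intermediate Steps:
(-3672732 - 3810723)/(4719464/4229104 - 303887) = -7483455/(4719464*(1/4229104) - 303887) = -7483455/(589933/528638 - 303887) = -7483455/(-160645625973/528638) = -7483455*(-528638/160645625973) = 20931421610/849976857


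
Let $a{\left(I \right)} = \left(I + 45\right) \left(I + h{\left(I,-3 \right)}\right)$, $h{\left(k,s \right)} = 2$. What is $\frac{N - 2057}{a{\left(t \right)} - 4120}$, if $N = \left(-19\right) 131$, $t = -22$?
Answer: $\frac{2273}{2290} \approx 0.99258$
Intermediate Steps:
$a{\left(I \right)} = \left(2 + I\right) \left(45 + I\right)$ ($a{\left(I \right)} = \left(I + 45\right) \left(I + 2\right) = \left(45 + I\right) \left(2 + I\right) = \left(2 + I\right) \left(45 + I\right)$)
$N = -2489$
$\frac{N - 2057}{a{\left(t \right)} - 4120} = \frac{-2489 - 2057}{\left(90 + \left(-22\right)^{2} + 47 \left(-22\right)\right) - 4120} = - \frac{4546}{\left(90 + 484 - 1034\right) - 4120} = - \frac{4546}{-460 - 4120} = - \frac{4546}{-4580} = \left(-4546\right) \left(- \frac{1}{4580}\right) = \frac{2273}{2290}$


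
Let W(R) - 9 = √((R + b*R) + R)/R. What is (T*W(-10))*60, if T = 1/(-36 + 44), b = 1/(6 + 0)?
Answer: 135/2 - I*√195/4 ≈ 67.5 - 3.4911*I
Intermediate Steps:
b = ⅙ (b = 1/6 = ⅙ ≈ 0.16667)
T = ⅛ (T = 1/8 = ⅛ ≈ 0.12500)
W(R) = 9 + √78/(6*√R) (W(R) = 9 + √((R + R/6) + R)/R = 9 + √(7*R/6 + R)/R = 9 + √(13*R/6)/R = 9 + (√78*√R/6)/R = 9 + √78/(6*√R))
(T*W(-10))*60 = ((9 + √78/(6*√(-10)))/8)*60 = ((9 + √78*(-I*√10/10)/6)/8)*60 = ((9 - I*√195/30)/8)*60 = (9/8 - I*√195/240)*60 = 135/2 - I*√195/4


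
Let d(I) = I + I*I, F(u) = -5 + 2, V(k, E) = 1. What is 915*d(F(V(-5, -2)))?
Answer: 5490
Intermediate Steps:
F(u) = -3
d(I) = I + I²
915*d(F(V(-5, -2))) = 915*(-3*(1 - 3)) = 915*(-3*(-2)) = 915*6 = 5490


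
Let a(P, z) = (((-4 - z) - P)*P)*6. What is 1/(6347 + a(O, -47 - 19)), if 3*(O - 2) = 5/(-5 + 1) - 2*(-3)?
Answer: 24/182471 ≈ 0.00013153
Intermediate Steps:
O = 43/12 (O = 2 + (5/(-5 + 1) - 2*(-3))/3 = 2 + (5/(-4) + 6)/3 = 2 + (-¼*5 + 6)/3 = 2 + (-5/4 + 6)/3 = 2 + (⅓)*(19/4) = 2 + 19/12 = 43/12 ≈ 3.5833)
a(P, z) = 6*P*(-4 - P - z) (a(P, z) = ((-4 - P - z)*P)*6 = (P*(-4 - P - z))*6 = 6*P*(-4 - P - z))
1/(6347 + a(O, -47 - 19)) = 1/(6347 - 6*43/12*(4 + 43/12 + (-47 - 19))) = 1/(6347 - 6*43/12*(4 + 43/12 - 66)) = 1/(6347 - 6*43/12*(-701/12)) = 1/(6347 + 30143/24) = 1/(182471/24) = 24/182471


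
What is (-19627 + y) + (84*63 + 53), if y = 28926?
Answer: 14644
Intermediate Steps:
(-19627 + y) + (84*63 + 53) = (-19627 + 28926) + (84*63 + 53) = 9299 + (5292 + 53) = 9299 + 5345 = 14644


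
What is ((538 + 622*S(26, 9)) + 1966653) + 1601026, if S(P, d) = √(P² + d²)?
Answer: 3568217 + 622*√757 ≈ 3.5853e+6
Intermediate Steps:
((538 + 622*S(26, 9)) + 1966653) + 1601026 = ((538 + 622*√(26² + 9²)) + 1966653) + 1601026 = ((538 + 622*√(676 + 81)) + 1966653) + 1601026 = ((538 + 622*√757) + 1966653) + 1601026 = (1967191 + 622*√757) + 1601026 = 3568217 + 622*√757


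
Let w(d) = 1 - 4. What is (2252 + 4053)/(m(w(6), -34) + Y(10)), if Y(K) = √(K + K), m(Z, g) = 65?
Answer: 81965/841 - 2522*√5/841 ≈ 90.756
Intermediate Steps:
w(d) = -3
Y(K) = √2*√K (Y(K) = √(2*K) = √2*√K)
(2252 + 4053)/(m(w(6), -34) + Y(10)) = (2252 + 4053)/(65 + √2*√10) = 6305/(65 + 2*√5)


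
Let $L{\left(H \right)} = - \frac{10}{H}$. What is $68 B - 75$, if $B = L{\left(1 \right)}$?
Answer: $-755$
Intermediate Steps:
$B = -10$ ($B = - \frac{10}{1} = \left(-10\right) 1 = -10$)
$68 B - 75 = 68 \left(-10\right) - 75 = -680 - 75 = -755$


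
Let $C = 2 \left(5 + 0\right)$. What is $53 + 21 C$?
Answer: $263$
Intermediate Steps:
$C = 10$ ($C = 2 \cdot 5 = 10$)
$53 + 21 C = 53 + 21 \cdot 10 = 53 + 210 = 263$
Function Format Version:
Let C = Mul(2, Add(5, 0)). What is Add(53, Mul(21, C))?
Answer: 263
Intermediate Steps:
C = 10 (C = Mul(2, 5) = 10)
Add(53, Mul(21, C)) = Add(53, Mul(21, 10)) = Add(53, 210) = 263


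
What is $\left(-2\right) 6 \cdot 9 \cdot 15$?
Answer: $-1620$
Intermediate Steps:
$\left(-2\right) 6 \cdot 9 \cdot 15 = \left(-12\right) 9 \cdot 15 = \left(-108\right) 15 = -1620$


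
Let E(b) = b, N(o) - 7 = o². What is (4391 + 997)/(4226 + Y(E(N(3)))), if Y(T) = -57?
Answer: 5388/4169 ≈ 1.2924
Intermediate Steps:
N(o) = 7 + o²
(4391 + 997)/(4226 + Y(E(N(3)))) = (4391 + 997)/(4226 - 57) = 5388/4169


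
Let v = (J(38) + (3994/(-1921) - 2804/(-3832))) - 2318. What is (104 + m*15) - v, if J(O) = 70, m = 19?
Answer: 4855398197/1840318 ≈ 2638.3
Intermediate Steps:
v = -4139514495/1840318 (v = (70 + (3994/(-1921) - 2804/(-3832))) - 2318 = (70 + (3994*(-1/1921) - 2804*(-1/3832))) - 2318 = (70 + (-3994/1921 + 701/958)) - 2318 = (70 - 2479631/1840318) - 2318 = 126342629/1840318 - 2318 = -4139514495/1840318 ≈ -2249.3)
(104 + m*15) - v = (104 + 19*15) - 1*(-4139514495/1840318) = (104 + 285) + 4139514495/1840318 = 389 + 4139514495/1840318 = 4855398197/1840318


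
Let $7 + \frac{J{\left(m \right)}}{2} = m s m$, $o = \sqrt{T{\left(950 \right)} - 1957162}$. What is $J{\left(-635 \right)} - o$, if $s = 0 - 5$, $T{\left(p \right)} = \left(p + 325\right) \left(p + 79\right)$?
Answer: $-4032264 - i \sqrt{645187} \approx -4.0323 \cdot 10^{6} - 803.24 i$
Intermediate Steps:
$T{\left(p \right)} = \left(79 + p\right) \left(325 + p\right)$ ($T{\left(p \right)} = \left(325 + p\right) \left(79 + p\right) = \left(79 + p\right) \left(325 + p\right)$)
$s = -5$
$o = i \sqrt{645187}$ ($o = \sqrt{\left(25675 + 950^{2} + 404 \cdot 950\right) - 1957162} = \sqrt{\left(25675 + 902500 + 383800\right) - 1957162} = \sqrt{1311975 - 1957162} = \sqrt{-645187} = i \sqrt{645187} \approx 803.24 i$)
$J{\left(m \right)} = -14 - 10 m^{2}$ ($J{\left(m \right)} = -14 + 2 m \left(-5\right) m = -14 + 2 - 5 m m = -14 + 2 \left(- 5 m^{2}\right) = -14 - 10 m^{2}$)
$J{\left(-635 \right)} - o = \left(-14 - 10 \left(-635\right)^{2}\right) - i \sqrt{645187} = \left(-14 - 4032250\right) - i \sqrt{645187} = -4032264 - i \sqrt{645187}$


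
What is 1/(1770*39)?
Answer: 1/69030 ≈ 1.4486e-5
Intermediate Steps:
1/(1770*39) = 1/69030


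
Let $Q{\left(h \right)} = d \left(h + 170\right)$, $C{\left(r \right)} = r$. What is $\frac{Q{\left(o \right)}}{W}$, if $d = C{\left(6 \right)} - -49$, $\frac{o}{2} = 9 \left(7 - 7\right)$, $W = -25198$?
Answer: $- \frac{4675}{12599} \approx -0.37106$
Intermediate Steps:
$o = 0$ ($o = 2 \cdot 9 \left(7 - 7\right) = 2 \cdot 9 \cdot 0 = 2 \cdot 0 = 0$)
$d = 55$ ($d = 6 - -49 = 6 + 49 = 55$)
$Q{\left(h \right)} = 9350 + 55 h$ ($Q{\left(h \right)} = 55 \left(h + 170\right) = 55 \left(170 + h\right) = 9350 + 55 h$)
$\frac{Q{\left(o \right)}}{W} = \frac{9350 + 55 \cdot 0}{-25198} = \left(9350 + 0\right) \left(- \frac{1}{25198}\right) = 9350 \left(- \frac{1}{25198}\right) = - \frac{4675}{12599}$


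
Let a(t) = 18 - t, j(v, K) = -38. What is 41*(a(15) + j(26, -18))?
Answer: -1435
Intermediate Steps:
41*(a(15) + j(26, -18)) = 41*((18 - 1*15) - 38) = 41*((18 - 15) - 38) = 41*(3 - 38) = 41*(-35) = -1435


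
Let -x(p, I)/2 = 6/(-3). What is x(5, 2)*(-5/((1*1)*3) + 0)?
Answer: -20/3 ≈ -6.6667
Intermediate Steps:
x(p, I) = 4 (x(p, I) = -12/(-3) = -12*(-1)/3 = -2*(-2) = 4)
x(5, 2)*(-5/((1*1)*3) + 0) = 4*(-5/((1*1)*3) + 0) = 4*(-5/(1*3) + 0) = 4*(-5/3 + 0) = 4*(-5/3) = -20/3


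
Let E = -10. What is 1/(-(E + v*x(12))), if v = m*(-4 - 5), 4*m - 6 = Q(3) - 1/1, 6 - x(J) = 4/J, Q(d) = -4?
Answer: 4/91 ≈ 0.043956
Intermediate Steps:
x(J) = 6 - 4/J
m = ¼ (m = 3/2 + (-4 - 1/1)/4 = 3/2 + (-4 - 1)/4 = 3/2 + (¼)*(-5) = 3/2 - 5/4 = ¼ ≈ 0.25000)
v = -9/4 (v = (-4 - 5)/4 = (¼)*(-9) = -9/4 ≈ -2.2500)
1/(-(E + v*x(12))) = 1/(-(-10 - 9*(6 - 4/12)/4)) = 1/(-(-10 - 9*(6 - 4*1/12)/4)) = 1/(-(-10 - 9*(6 - ⅓)/4)) = 1/(-(-10 - 9/4*17/3)) = 1/(-(-10 - 51/4)) = 1/(-1*(-91/4)) = 1/(91/4) = 4/91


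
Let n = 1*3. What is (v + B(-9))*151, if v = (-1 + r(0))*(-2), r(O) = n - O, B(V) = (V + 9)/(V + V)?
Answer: -604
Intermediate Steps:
n = 3
B(V) = (9 + V)/(2*V) (B(V) = (9 + V)/((2*V)) = (9 + V)*(1/(2*V)) = (9 + V)/(2*V))
r(O) = 3 - O
v = -4 (v = (-1 + (3 - 1*0))*(-2) = (-1 + (3 + 0))*(-2) = (-1 + 3)*(-2) = 2*(-2) = -4)
(v + B(-9))*151 = (-4 + (½)*(9 - 9)/(-9))*151 = (-4 + (½)*(-⅑)*0)*151 = (-4 + 0)*151 = -4*151 = -604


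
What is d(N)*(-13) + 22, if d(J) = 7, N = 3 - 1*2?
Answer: -69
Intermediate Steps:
N = 1 (N = 3 - 2 = 1)
d(N)*(-13) + 22 = 7*(-13) + 22 = -91 + 22 = -69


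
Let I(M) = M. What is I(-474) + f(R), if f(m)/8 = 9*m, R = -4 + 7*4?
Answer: 1254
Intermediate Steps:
R = 24 (R = -4 + 28 = 24)
f(m) = 72*m (f(m) = 8*(9*m) = 72*m)
I(-474) + f(R) = -474 + 72*24 = -474 + 1728 = 1254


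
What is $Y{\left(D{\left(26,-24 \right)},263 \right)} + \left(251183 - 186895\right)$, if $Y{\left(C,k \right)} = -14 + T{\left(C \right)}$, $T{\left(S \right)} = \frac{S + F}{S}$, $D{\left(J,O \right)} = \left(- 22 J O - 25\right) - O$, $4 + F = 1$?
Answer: $\frac{882302922}{13727} \approx 64275.0$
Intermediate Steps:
$F = -3$ ($F = -4 + 1 = -3$)
$D{\left(J,O \right)} = -25 - O - 22 J O$ ($D{\left(J,O \right)} = \left(- 22 J O - 25\right) - O = \left(-25 - 22 J O\right) - O = -25 - O - 22 J O$)
$T{\left(S \right)} = \frac{-3 + S}{S}$ ($T{\left(S \right)} = \frac{S - 3}{S} = \frac{-3 + S}{S}$)
$Y{\left(C,k \right)} = -14 + \frac{-3 + C}{C}$
$Y{\left(D{\left(26,-24 \right)},263 \right)} + \left(251183 - 186895\right) = \left(-13 - \frac{3}{-25 - -24 - 572 \left(-24\right)}\right) + \left(251183 - 186895\right) = \left(-13 - \frac{3}{-25 + 24 + 13728}\right) + \left(251183 - 186895\right) = \left(-13 - \frac{3}{13727}\right) + 64288 = - \frac{178454}{13727} + 64288 = \frac{882302922}{13727}$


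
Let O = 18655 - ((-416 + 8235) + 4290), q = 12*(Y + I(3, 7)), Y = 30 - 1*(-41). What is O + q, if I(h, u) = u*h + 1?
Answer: 7662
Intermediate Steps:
I(h, u) = 1 + h*u (I(h, u) = h*u + 1 = 1 + h*u)
Y = 71 (Y = 30 + 41 = 71)
q = 1116 (q = 12*(71 + (1 + 3*7)) = 12*(71 + (1 + 21)) = 12*(71 + 22) = 12*93 = 1116)
O = 6546 (O = 18655 - (7819 + 4290) = 18655 - 1*12109 = 18655 - 12109 = 6546)
O + q = 6546 + 1116 = 7662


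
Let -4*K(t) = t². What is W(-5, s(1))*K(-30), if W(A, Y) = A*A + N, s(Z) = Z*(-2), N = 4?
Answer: -6525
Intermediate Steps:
K(t) = -t²/4
s(Z) = -2*Z
W(A, Y) = 4 + A² (W(A, Y) = A*A + 4 = A² + 4 = 4 + A²)
W(-5, s(1))*K(-30) = (4 + (-5)²)*(-¼*(-30)²) = (4 + 25)*(-¼*900) = 29*(-225) = -6525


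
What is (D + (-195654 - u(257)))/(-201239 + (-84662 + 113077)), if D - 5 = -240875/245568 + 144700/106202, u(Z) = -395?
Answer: 2546088901836047/2253608778143232 ≈ 1.1298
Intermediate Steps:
D = 70175673265/13039906368 (D = 5 + (-240875/245568 + 144700/106202) = 5 + (-240875*1/245568 + 144700*(1/106202)) = 5 + (-240875/245568 + 72350/53101) = 5 + 4976141425/13039906368 = 70175673265/13039906368 ≈ 5.3816)
(D + (-195654 - u(257)))/(-201239 + (-84662 + 113077)) = (70175673265/13039906368 + (-195654 - 1*(-395)))/(-201239 + (-84662 + 113077)) = (70175673265/13039906368 + (-195654 + 395))/(-201239 + 28415) = (70175673265/13039906368 - 195259)/(-172824) = -2546088901836047/13039906368*(-1/172824) = 2546088901836047/2253608778143232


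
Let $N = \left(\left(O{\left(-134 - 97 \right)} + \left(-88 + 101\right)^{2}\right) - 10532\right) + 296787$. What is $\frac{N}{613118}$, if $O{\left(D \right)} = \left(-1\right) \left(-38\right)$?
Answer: $\frac{449}{961} \approx 0.46722$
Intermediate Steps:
$O{\left(D \right)} = 38$
$N = 286462$ ($N = \left(\left(38 + \left(-88 + 101\right)^{2}\right) - 10532\right) + 296787 = \left(\left(38 + 13^{2}\right) - 10532\right) + 296787 = \left(\left(38 + 169\right) - 10532\right) + 296787 = \left(207 - 10532\right) + 296787 = -10325 + 296787 = 286462$)
$\frac{N}{613118} = \frac{286462}{613118} = 286462 \cdot \frac{1}{613118} = \frac{449}{961}$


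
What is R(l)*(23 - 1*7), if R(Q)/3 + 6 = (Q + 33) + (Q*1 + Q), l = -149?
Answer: -20160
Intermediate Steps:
R(Q) = 81 + 9*Q (R(Q) = -18 + 3*((Q + 33) + (Q*1 + Q)) = -18 + 3*((33 + Q) + (Q + Q)) = -18 + 3*((33 + Q) + 2*Q) = -18 + 3*(33 + 3*Q) = -18 + (99 + 9*Q) = 81 + 9*Q)
R(l)*(23 - 1*7) = (81 + 9*(-149))*(23 - 1*7) = (81 - 1341)*(23 - 7) = -1260*16 = -20160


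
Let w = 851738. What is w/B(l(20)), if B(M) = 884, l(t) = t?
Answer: 425869/442 ≈ 963.50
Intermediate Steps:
w/B(l(20)) = 851738/884 = 851738*(1/884) = 425869/442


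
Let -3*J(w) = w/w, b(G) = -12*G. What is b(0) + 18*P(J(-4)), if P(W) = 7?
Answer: 126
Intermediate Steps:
J(w) = -⅓ (J(w) = -w/(3*w) = -⅓*1 = -⅓)
b(0) + 18*P(J(-4)) = -12*0 + 18*7 = 0 + 126 = 126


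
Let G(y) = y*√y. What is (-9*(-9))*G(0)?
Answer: 0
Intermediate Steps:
G(y) = y^(3/2)
(-9*(-9))*G(0) = (-9*(-9))*0^(3/2) = 81*0 = 0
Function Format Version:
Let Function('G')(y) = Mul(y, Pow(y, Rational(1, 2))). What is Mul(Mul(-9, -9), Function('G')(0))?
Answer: 0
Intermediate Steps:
Function('G')(y) = Pow(y, Rational(3, 2))
Mul(Mul(-9, -9), Function('G')(0)) = Mul(Mul(-9, -9), Pow(0, Rational(3, 2))) = Mul(81, 0) = 0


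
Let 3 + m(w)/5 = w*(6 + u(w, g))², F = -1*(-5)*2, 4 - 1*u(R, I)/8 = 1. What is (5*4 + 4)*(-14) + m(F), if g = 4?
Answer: 44649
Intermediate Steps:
u(R, I) = 24 (u(R, I) = 32 - 8*1 = 32 - 8 = 24)
F = 10 (F = 5*2 = 10)
m(w) = -15 + 4500*w (m(w) = -15 + 5*(w*(6 + 24)²) = -15 + 5*(w*30²) = -15 + 5*(w*900) = -15 + 5*(900*w) = -15 + 4500*w)
(5*4 + 4)*(-14) + m(F) = (5*4 + 4)*(-14) + (-15 + 4500*10) = (20 + 4)*(-14) + (-15 + 45000) = 24*(-14) + 44985 = -336 + 44985 = 44649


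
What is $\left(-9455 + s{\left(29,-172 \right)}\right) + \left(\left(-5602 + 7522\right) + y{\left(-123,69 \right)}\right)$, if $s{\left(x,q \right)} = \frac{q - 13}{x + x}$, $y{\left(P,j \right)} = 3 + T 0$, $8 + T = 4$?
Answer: $- \frac{437041}{58} \approx -7535.2$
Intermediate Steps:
$T = -4$ ($T = -8 + 4 = -4$)
$y{\left(P,j \right)} = 3$ ($y{\left(P,j \right)} = 3 - 0 = 3 + 0 = 3$)
$s{\left(x,q \right)} = \frac{-13 + q}{2 x}$
$\left(-9455 + s{\left(29,-172 \right)}\right) + \left(\left(-5602 + 7522\right) + y{\left(-123,69 \right)}\right) = \left(-9455 + \frac{-13 - 172}{2 \cdot 29}\right) + \left(\left(-5602 + 7522\right) + 3\right) = \left(-9455 + \frac{1}{2} \cdot \frac{1}{29} \left(-185\right)\right) + \left(1920 + 3\right) = \left(-9455 - \frac{185}{58}\right) + 1923 = - \frac{548575}{58} + 1923 = - \frac{437041}{58}$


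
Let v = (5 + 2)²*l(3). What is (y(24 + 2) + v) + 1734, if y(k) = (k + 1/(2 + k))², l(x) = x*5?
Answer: 2467137/784 ≈ 3146.9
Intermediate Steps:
l(x) = 5*x
v = 735 (v = (5 + 2)²*(5*3) = 7²*15 = 49*15 = 735)
(y(24 + 2) + v) + 1734 = ((1 + (24 + 2)² + 2*(24 + 2))²/(2 + (24 + 2))² + 735) + 1734 = ((1 + 26² + 2*26)²/(2 + 26)² + 735) + 1734 = ((1 + 676 + 52)²/28² + 735) + 1734 = ((1/784)*729² + 735) + 1734 = ((1/784)*531441 + 735) + 1734 = (531441/784 + 735) + 1734 = 1107681/784 + 1734 = 2467137/784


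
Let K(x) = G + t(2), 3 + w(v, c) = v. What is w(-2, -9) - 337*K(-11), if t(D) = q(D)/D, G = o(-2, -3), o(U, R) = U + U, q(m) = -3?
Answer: 3697/2 ≈ 1848.5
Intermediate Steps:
w(v, c) = -3 + v
o(U, R) = 2*U
G = -4 (G = 2*(-2) = -4)
t(D) = -3/D
K(x) = -11/2 (K(x) = -4 - 3/2 = -11/2)
w(-2, -9) - 337*K(-11) = (-3 - 2) - 337*(-11/2) = -5 + 3707/2 = 3697/2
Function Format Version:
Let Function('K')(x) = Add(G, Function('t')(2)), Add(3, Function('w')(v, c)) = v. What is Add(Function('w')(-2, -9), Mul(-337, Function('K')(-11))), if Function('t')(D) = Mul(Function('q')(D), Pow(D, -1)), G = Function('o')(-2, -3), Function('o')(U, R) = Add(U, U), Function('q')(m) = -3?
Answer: Rational(3697, 2) ≈ 1848.5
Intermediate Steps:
Function('w')(v, c) = Add(-3, v)
Function('o')(U, R) = Mul(2, U)
G = -4 (G = Mul(2, -2) = -4)
Function('t')(D) = Mul(-3, Pow(D, -1))
Function('K')(x) = Rational(-11, 2) (Function('K')(x) = Add(-4, Mul(-3, Pow(2, -1))) = Add(-4, Mul(-3, Rational(1, 2))) = Add(-4, Rational(-3, 2)) = Rational(-11, 2))
Add(Function('w')(-2, -9), Mul(-337, Function('K')(-11))) = Add(Add(-3, -2), Mul(-337, Rational(-11, 2))) = Add(-5, Rational(3707, 2)) = Rational(3697, 2)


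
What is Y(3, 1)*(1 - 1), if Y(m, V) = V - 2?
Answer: 0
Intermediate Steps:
Y(m, V) = -2 + V
Y(3, 1)*(1 - 1) = (-2 + 1)*(1 - 1) = -1*0 = 0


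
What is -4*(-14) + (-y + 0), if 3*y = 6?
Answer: 54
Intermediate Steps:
y = 2 (y = (1/3)*6 = 2)
-4*(-14) + (-y + 0) = -4*(-14) + (-1*2 + 0) = 56 + (-2 + 0) = 56 - 2 = 54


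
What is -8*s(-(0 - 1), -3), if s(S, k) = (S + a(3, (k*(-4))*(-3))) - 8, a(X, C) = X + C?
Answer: 320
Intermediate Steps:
a(X, C) = C + X
s(S, k) = -5 + S + 12*k (s(S, k) = (S + ((k*(-4))*(-3) + 3)) - 8 = (S + (-4*k*(-3) + 3)) - 8 = (S + (12*k + 3)) - 8 = (S + (3 + 12*k)) - 8 = (3 + S + 12*k) - 8 = -5 + S + 12*k)
-8*s(-(0 - 1), -3) = -8*(-5 - (0 - 1) + 12*(-3)) = -8*(-5 - 1*(-1) - 36) = -8*(-5 + 1 - 36) = -8*(-40) = 320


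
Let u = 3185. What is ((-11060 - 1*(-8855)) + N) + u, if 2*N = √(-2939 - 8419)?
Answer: 980 + 3*I*√1262/2 ≈ 980.0 + 53.287*I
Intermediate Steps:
N = 3*I*√1262/2 (N = √(-2939 - 8419)/2 = √(-11358)/2 = (3*I*√1262)/2 = 3*I*√1262/2 ≈ 53.287*I)
((-11060 - 1*(-8855)) + N) + u = ((-11060 - 1*(-8855)) + 3*I*√1262/2) + 3185 = ((-11060 + 8855) + 3*I*√1262/2) + 3185 = (-2205 + 3*I*√1262/2) + 3185 = 980 + 3*I*√1262/2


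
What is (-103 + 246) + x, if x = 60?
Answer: 203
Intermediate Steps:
(-103 + 246) + x = (-103 + 246) + 60 = 143 + 60 = 203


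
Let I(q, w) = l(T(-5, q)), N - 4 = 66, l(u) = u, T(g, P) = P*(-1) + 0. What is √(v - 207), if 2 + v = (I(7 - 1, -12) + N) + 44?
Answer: I*√101 ≈ 10.05*I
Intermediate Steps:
T(g, P) = -P (T(g, P) = -P + 0 = -P)
N = 70 (N = 4 + 66 = 70)
I(q, w) = -q
v = 106 (v = -2 + ((-(7 - 1) + 70) + 44) = -2 + ((-1*6 + 70) + 44) = -2 + ((-6 + 70) + 44) = -2 + (64 + 44) = -2 + 108 = 106)
√(v - 207) = √(106 - 207) = √(-101) = I*√101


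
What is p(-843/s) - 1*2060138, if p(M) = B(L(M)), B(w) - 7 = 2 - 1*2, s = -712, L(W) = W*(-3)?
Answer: -2060131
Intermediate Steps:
L(W) = -3*W
B(w) = 7 (B(w) = 7 + (2 - 1*2) = 7 + (2 - 2) = 7 + 0 = 7)
p(M) = 7
p(-843/s) - 1*2060138 = 7 - 1*2060138 = 7 - 2060138 = -2060131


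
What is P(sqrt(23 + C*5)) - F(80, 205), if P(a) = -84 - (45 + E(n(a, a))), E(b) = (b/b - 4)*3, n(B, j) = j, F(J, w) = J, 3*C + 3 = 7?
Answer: -200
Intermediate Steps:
C = 4/3 (C = -1 + (1/3)*7 = -1 + 7/3 = 4/3 ≈ 1.3333)
E(b) = -9 (E(b) = (1 - 4)*3 = -3*3 = -9)
P(a) = -120 (P(a) = -84 - (45 - 9) = -84 - 1*36 = -84 - 36 = -120)
P(sqrt(23 + C*5)) - F(80, 205) = -120 - 1*80 = -120 - 80 = -200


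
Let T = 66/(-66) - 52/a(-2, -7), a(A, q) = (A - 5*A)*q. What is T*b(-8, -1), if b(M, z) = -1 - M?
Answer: -½ ≈ -0.50000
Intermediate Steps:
a(A, q) = -4*A*q (a(A, q) = (-4*A)*q = -4*A*q)
T = -1/14 (T = 66/(-66) - 52/((-4*(-2)*(-7))) = 66*(-1/66) - 52/(-56) = -1 - 52*(-1/56) = -1 + 13/14 = -1/14 ≈ -0.071429)
T*b(-8, -1) = -(-1 - 1*(-8))/14 = -(-1 + 8)/14 = -1/14*7 = -½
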